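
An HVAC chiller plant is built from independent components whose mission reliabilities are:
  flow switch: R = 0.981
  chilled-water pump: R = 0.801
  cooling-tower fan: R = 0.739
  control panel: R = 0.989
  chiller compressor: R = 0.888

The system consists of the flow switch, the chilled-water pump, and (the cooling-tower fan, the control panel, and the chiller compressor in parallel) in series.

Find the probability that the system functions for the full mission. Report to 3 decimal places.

Parallel (cooling-tower fan, control panel, and chiller compressor): 1 − (1 − 0.73900)(1 − 0.98900)(1 − 0.88800) = 0.99968
Series (flow switch, chilled-water pump, and [0.99968]): 0.98100 × 0.80100 × 0.99968 = 0.786

0.786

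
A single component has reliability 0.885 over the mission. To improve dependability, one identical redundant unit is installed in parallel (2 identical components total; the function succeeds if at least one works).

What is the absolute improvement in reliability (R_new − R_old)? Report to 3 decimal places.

0.102

R_before = 0.885
R_after = 1 − (1 − 0.885)^2 = 0.987
ΔR = 0.987 − 0.885 = 0.102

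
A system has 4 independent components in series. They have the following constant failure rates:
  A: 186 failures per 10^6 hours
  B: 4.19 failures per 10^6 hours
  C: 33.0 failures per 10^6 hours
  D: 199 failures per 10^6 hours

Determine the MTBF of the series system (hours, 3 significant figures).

2370

Series of exponential components: λ_sys = Σ λ_i
λ_sys = 0.000186 + 0.00000419 + 0.0000330 + 0.000199 = 4.2219e-04 /h
MTBF = 1 / λ_sys = 2370 h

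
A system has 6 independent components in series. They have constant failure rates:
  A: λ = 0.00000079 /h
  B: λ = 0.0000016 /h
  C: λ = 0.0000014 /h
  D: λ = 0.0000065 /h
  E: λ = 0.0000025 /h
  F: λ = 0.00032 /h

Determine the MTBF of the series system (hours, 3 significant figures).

3000

Series of exponential components: λ_sys = Σ λ_i
λ_sys = 0.00000079 + 0.0000016 + 0.0000014 + 0.0000065 + 0.0000025 + 0.00032 = 3.3279e-04 /h
MTBF = 1 / λ_sys = 3000 h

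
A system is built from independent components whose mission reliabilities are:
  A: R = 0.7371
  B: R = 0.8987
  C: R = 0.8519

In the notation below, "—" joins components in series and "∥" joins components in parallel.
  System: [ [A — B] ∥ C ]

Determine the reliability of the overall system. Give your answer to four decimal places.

0.9500

Series (A and B): 0.737100 × 0.898700 = 0.662432
Parallel ([0.662432] and C): 1 − (1 − 0.662432)(1 − 0.851900) = 0.9500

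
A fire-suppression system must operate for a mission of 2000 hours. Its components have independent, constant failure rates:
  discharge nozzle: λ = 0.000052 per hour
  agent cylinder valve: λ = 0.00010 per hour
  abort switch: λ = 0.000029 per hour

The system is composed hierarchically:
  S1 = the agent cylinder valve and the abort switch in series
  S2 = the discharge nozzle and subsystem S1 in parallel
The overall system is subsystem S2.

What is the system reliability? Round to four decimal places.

0.9775

R(discharge nozzle) = exp(−0.000052 × 2000) = 0.901225
R(agent cylinder valve) = exp(−0.00010 × 2000) = 0.818731
R(abort switch) = exp(−0.000029 × 2000) = 0.943650
Series (agent cylinder valve and abort switch): 0.818731 × 0.943650 = 0.772596
Parallel (discharge nozzle and [0.772596]): 1 − (1 − 0.901225)(1 − 0.772596) = 0.9775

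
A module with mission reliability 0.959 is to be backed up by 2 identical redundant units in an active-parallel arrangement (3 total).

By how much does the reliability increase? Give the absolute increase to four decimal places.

R_before = 0.959
R_after = 1 − (1 − 0.959)^3 = 0.9999
ΔR = 0.9999 − 0.959 = 0.0409

0.0409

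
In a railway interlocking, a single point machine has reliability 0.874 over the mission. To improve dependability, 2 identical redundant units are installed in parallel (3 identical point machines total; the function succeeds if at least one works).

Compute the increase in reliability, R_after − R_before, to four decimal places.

0.1240

R_before = 0.874
R_after = 1 − (1 − 0.874)^3 = 0.9980
ΔR = 0.9980 − 0.874 = 0.1240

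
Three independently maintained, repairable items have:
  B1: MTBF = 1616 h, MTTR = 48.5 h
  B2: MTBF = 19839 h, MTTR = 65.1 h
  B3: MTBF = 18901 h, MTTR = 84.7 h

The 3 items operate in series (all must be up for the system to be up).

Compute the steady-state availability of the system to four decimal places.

0.9634

A(B1) = MTBF/(MTBF+MTTR) = 1616/(1616+48.5) = 0.970862
A(B2) = MTBF/(MTBF+MTTR) = 19839/(19839+65.1) = 0.996729
A(B3) = MTBF/(MTBF+MTTR) = 18901/(18901+84.7) = 0.995539
Series availability: 0.970862 × 0.996729 × 0.995539 = 0.9634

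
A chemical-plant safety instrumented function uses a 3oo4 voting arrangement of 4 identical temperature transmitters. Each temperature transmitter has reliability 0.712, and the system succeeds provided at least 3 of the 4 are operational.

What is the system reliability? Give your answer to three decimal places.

0.673

R = Σ_{i=3}^{4} C(4,i) p^i (1−p)^{4−i} with p = 0.712
C(4,3)·0.712^3·0.288^1 = 0.41581
C(4,4)·0.712^4·0.288^0 = 0.25699
Sum = 0.673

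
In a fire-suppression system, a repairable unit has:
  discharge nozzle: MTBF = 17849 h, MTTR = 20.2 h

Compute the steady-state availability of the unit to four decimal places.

A(discharge nozzle) = MTBF/(MTBF+MTTR) = 17849/(17849+20.2) = 0.9989

0.9989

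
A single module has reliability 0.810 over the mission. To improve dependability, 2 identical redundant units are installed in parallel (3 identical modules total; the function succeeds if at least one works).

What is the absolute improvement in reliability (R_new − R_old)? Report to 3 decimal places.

0.183

R_before = 0.810
R_after = 1 − (1 − 0.810)^3 = 0.993
ΔR = 0.993 − 0.810 = 0.183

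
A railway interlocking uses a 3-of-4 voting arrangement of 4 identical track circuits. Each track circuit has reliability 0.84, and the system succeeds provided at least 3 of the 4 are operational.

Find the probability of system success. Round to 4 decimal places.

R = Σ_{i=3}^{4} C(4,i) p^i (1−p)^{4−i} with p = 0.84
C(4,3)·0.84^3·0.16^1 = 0.379331
C(4,4)·0.84^4·0.16^0 = 0.497871
Sum = 0.8772

0.8772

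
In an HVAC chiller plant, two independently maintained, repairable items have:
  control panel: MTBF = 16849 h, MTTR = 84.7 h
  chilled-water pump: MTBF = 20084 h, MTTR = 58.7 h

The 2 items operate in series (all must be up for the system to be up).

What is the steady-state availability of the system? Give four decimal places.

0.9921

A(control panel) = MTBF/(MTBF+MTTR) = 16849/(16849+84.7) = 0.994998
A(chilled-water pump) = MTBF/(MTBF+MTTR) = 20084/(20084+58.7) = 0.997086
Series availability: 0.994998 × 0.997086 = 0.9921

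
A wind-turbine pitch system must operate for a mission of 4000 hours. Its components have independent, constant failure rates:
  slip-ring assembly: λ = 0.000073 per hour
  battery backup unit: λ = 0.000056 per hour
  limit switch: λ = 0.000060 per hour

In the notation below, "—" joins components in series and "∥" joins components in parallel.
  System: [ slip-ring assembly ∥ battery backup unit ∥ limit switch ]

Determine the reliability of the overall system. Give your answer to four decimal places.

0.9892

R(slip-ring assembly) = exp(−0.000073 × 4000) = 0.746769
R(battery backup unit) = exp(−0.000056 × 4000) = 0.799315
R(limit switch) = exp(−0.000060 × 4000) = 0.786628
Parallel (slip-ring assembly, battery backup unit, and limit switch): 1 − (1 − 0.746769)(1 − 0.799315)(1 − 0.786628) = 0.9892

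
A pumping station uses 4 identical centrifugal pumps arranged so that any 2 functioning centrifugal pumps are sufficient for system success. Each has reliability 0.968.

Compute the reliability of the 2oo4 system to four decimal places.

0.9999

R = Σ_{i=2}^{4} C(4,i) p^i (1−p)^{4−i} with p = 0.968
C(4,2)·0.968^2·0.032^2 = 0.005757
C(4,3)·0.968^3·0.032^1 = 0.116101
C(4,4)·0.968^4·0.032^0 = 0.878014
Sum = 0.9999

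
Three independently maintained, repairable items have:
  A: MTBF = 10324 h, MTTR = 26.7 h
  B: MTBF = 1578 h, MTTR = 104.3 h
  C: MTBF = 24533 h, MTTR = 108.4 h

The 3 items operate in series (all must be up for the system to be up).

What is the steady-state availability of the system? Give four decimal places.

A(A) = MTBF/(MTBF+MTTR) = 10324/(10324+26.7) = 0.997420
A(B) = MTBF/(MTBF+MTTR) = 1578/(1578+104.3) = 0.938002
A(C) = MTBF/(MTBF+MTTR) = 24533/(24533+108.4) = 0.995601
Series availability: 0.997420 × 0.938002 × 0.995601 = 0.9315

0.9315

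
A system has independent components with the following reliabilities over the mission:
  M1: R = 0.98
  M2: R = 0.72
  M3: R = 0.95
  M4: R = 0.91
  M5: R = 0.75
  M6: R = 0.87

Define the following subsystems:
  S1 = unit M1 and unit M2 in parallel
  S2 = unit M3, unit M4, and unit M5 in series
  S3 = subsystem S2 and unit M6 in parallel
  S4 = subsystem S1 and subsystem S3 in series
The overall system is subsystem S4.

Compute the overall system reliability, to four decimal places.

Parallel (M1 and M2): 1 − (1 − 0.980000)(1 − 0.720000) = 0.994400
Series (M3, M4, and M5): 0.950000 × 0.910000 × 0.750000 = 0.648375
Parallel ([0.648375] and M6): 1 − (1 − 0.648375)(1 − 0.870000) = 0.954289
Series ([0.994400] and [0.954289]): 0.994400 × 0.954289 = 0.9489

0.9489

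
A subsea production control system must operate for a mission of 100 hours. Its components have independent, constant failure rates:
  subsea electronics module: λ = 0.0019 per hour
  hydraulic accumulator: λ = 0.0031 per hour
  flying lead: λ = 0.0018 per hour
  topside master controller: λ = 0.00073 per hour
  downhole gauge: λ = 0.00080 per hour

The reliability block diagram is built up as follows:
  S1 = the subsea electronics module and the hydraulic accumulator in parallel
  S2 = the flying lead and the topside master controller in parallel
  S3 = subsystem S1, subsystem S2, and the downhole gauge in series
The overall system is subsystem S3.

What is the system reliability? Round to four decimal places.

0.8703

R(subsea electronics module) = exp(−0.0019 × 100) = 0.826959
R(hydraulic accumulator) = exp(−0.0031 × 100) = 0.733447
R(flying lead) = exp(−0.0018 × 100) = 0.835270
R(topside master controller) = exp(−0.00073 × 100) = 0.929601
R(downhole gauge) = exp(−0.00080 × 100) = 0.923116
Parallel (subsea electronics module and hydraulic accumulator): 1 − (1 − 0.826959)(1 − 0.733447) = 0.953875
Parallel (flying lead and topside master controller): 1 − (1 − 0.835270)(1 − 0.929601) = 0.988403
Series ([0.953875], [0.988403], and downhole gauge): 0.953875 × 0.988403 × 0.923116 = 0.8703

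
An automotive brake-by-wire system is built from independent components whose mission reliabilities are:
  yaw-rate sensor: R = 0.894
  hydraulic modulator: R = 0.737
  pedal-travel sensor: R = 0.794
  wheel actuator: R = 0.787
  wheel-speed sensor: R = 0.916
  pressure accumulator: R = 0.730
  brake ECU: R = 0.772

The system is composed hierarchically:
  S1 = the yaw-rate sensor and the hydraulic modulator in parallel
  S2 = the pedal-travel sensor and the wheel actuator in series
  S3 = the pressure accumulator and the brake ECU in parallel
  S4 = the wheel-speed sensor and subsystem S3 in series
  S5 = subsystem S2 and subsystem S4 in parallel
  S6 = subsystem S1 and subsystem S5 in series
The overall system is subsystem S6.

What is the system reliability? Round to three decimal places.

0.921

Parallel (yaw-rate sensor and hydraulic modulator): 1 − (1 − 0.89400)(1 − 0.73700) = 0.97212
Series (pedal-travel sensor and wheel actuator): 0.79400 × 0.78700 = 0.62488
Parallel (pressure accumulator and brake ECU): 1 − (1 − 0.73000)(1 − 0.77200) = 0.93844
Series (wheel-speed sensor and [0.93844]): 0.91600 × 0.93844 = 0.85961
Parallel ([0.62488] and [0.85961]): 1 − (1 − 0.62488)(1 − 0.85961) = 0.94734
Series ([0.97212] and [0.94734]): 0.97212 × 0.94734 = 0.921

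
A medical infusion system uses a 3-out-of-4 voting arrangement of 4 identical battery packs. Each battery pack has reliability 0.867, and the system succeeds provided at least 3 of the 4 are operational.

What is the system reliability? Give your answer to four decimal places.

0.9117

R = Σ_{i=3}^{4} C(4,i) p^i (1−p)^{4−i} with p = 0.867
C(4,3)·0.867^3·0.133^1 = 0.346712
C(4,4)·0.867^4·0.133^0 = 0.565036
Sum = 0.9117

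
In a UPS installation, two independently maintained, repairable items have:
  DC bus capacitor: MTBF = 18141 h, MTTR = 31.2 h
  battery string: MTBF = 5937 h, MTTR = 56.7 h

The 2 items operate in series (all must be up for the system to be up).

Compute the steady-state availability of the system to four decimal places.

0.9888

A(DC bus capacitor) = MTBF/(MTBF+MTTR) = 18141/(18141+31.2) = 0.998283
A(battery string) = MTBF/(MTBF+MTTR) = 5937/(5937+56.7) = 0.990540
Series availability: 0.998283 × 0.990540 = 0.9888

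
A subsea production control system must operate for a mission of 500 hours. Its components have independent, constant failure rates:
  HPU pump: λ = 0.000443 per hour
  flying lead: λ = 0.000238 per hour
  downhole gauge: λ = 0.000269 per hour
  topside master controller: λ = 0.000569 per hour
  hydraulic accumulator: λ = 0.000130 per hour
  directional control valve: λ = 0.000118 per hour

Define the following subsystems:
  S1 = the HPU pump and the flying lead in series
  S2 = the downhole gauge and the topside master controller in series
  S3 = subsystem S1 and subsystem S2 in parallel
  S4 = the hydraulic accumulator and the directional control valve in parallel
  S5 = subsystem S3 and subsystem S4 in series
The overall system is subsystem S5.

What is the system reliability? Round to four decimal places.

0.8980

R(HPU pump) = exp(−0.000443 × 500) = 0.801316
R(flying lead) = exp(−0.000238 × 500) = 0.887808
R(downhole gauge) = exp(−0.000269 × 500) = 0.874153
R(topside master controller) = exp(−0.000569 × 500) = 0.752390
R(hydraulic accumulator) = exp(−0.000130 × 500) = 0.937067
R(directional control valve) = exp(−0.000118 × 500) = 0.942707
Series (HPU pump and flying lead): 0.801316 × 0.887808 = 0.711415
Series (downhole gauge and topside master controller): 0.874153 × 0.752390 = 0.657704
Parallel ([0.711415] and [0.657704]): 1 − (1 − 0.711415)(1 − 0.657704) = 0.901219
Parallel (hydraulic accumulator and directional control valve): 1 − (1 − 0.937067)(1 − 0.942707) = 0.996394
Series ([0.901219] and [0.996394]): 0.901219 × 0.996394 = 0.8980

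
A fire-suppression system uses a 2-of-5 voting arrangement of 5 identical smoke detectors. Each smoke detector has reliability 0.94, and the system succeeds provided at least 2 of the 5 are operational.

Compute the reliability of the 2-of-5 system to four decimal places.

R = Σ_{i=2}^{5} C(5,i) p^i (1−p)^{5−i} with p = 0.94
C(5,2)·0.94^2·0.06^3 = 0.001909
C(5,3)·0.94^3·0.06^2 = 0.029901
C(5,4)·0.94^4·0.06^1 = 0.234225
C(5,5)·0.94^5·0.06^0 = 0.733904
Sum = 0.9999

0.9999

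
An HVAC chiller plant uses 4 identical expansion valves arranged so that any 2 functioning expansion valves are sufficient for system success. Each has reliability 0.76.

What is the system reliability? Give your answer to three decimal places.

R = Σ_{i=2}^{4} C(4,i) p^i (1−p)^{4−i} with p = 0.76
C(4,2)·0.76^2·0.24^2 = 0.19962
C(4,3)·0.76^3·0.24^1 = 0.42142
C(4,4)·0.76^4·0.24^0 = 0.33362
Sum = 0.955

0.955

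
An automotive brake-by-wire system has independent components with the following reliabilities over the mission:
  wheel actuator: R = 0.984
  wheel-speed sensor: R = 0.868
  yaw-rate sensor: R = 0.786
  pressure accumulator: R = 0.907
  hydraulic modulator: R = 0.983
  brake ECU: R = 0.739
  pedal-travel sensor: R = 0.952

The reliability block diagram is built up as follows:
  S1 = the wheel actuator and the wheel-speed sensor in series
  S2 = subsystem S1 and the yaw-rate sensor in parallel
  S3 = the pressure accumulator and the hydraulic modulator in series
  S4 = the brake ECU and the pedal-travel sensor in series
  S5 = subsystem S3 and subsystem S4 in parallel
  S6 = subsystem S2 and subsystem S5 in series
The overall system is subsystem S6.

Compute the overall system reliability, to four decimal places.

0.9376

Series (wheel actuator and wheel-speed sensor): 0.984000 × 0.868000 = 0.854112
Parallel ([0.854112] and yaw-rate sensor): 1 − (1 − 0.854112)(1 − 0.786000) = 0.968780
Series (pressure accumulator and hydraulic modulator): 0.907000 × 0.983000 = 0.891581
Series (brake ECU and pedal-travel sensor): 0.739000 × 0.952000 = 0.703528
Parallel ([0.891581] and [0.703528]): 1 − (1 − 0.891581)(1 − 0.703528) = 0.967857
Series ([0.968780] and [0.967857]): 0.968780 × 0.967857 = 0.9376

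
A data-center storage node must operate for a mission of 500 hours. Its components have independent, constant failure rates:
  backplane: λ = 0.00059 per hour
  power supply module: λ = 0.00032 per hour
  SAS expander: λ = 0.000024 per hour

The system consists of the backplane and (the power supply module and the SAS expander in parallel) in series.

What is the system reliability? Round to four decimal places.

0.7432

R(backplane) = exp(−0.00059 × 500) = 0.744532
R(power supply module) = exp(−0.00032 × 500) = 0.852144
R(SAS expander) = exp(−0.000024 × 500) = 0.988072
Parallel (power supply module and SAS expander): 1 − (1 − 0.852144)(1 − 0.988072) = 0.998236
Series (backplane and [0.998236]): 0.744532 × 0.998236 = 0.7432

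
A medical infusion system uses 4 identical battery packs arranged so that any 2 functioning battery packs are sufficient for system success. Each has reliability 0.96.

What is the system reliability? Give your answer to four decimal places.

R = Σ_{i=2}^{4} C(4,i) p^i (1−p)^{4−i} with p = 0.96
C(4,2)·0.96^2·0.04^2 = 0.008847
C(4,3)·0.96^3·0.04^1 = 0.141558
C(4,4)·0.96^4·0.04^0 = 0.849347
Sum = 0.9998

0.9998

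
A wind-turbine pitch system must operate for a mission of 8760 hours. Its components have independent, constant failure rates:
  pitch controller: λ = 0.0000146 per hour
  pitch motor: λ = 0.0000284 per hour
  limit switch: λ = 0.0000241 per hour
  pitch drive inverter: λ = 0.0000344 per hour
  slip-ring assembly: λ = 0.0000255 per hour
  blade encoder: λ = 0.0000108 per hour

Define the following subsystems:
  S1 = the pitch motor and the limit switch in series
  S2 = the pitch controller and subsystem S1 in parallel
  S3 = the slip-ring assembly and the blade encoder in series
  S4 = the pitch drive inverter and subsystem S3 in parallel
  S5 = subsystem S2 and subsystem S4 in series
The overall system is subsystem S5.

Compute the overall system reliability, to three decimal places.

R(pitch controller) = exp(−0.0000146 × 8760) = 0.87994
R(pitch motor) = exp(−0.0000284 × 8760) = 0.77975
R(limit switch) = exp(−0.0000241 × 8760) = 0.80968
R(pitch drive inverter) = exp(−0.0000344 × 8760) = 0.73982
R(slip-ring assembly) = exp(−0.0000255 × 8760) = 0.79981
R(blade encoder) = exp(−0.0000108 × 8760) = 0.90973
Series (pitch motor and limit switch): 0.77975 × 0.80968 = 0.63135
Parallel (pitch controller and [0.63135]): 1 − (1 − 0.87994)(1 − 0.63135) = 0.95574
Series (slip-ring assembly and blade encoder): 0.79981 × 0.90973 = 0.72761
Parallel (pitch drive inverter and [0.72761]): 1 − (1 − 0.73982)(1 − 0.72761) = 0.92913
Series ([0.95574] and [0.92913]): 0.95574 × 0.92913 = 0.888

0.888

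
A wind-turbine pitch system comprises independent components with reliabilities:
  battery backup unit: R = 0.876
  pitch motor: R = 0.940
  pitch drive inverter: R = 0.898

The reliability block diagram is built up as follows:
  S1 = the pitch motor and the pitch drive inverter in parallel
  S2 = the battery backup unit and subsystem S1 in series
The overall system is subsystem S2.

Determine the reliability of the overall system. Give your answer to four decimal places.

0.8706

Parallel (pitch motor and pitch drive inverter): 1 − (1 − 0.940000)(1 − 0.898000) = 0.993880
Series (battery backup unit and [0.993880]): 0.876000 × 0.993880 = 0.8706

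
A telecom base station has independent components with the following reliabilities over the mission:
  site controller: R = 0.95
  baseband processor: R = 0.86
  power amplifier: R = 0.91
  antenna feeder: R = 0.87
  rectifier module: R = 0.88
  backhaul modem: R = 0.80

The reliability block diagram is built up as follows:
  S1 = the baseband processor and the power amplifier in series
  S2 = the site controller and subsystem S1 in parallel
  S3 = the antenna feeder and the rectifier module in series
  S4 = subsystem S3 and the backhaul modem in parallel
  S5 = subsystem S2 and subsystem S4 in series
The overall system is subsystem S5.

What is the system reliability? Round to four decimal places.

Series (baseband processor and power amplifier): 0.860000 × 0.910000 = 0.782600
Parallel (site controller and [0.782600]): 1 − (1 − 0.950000)(1 − 0.782600) = 0.989130
Series (antenna feeder and rectifier module): 0.870000 × 0.880000 = 0.765600
Parallel ([0.765600] and backhaul modem): 1 − (1 − 0.765600)(1 − 0.800000) = 0.953120
Series ([0.989130] and [0.953120]): 0.989130 × 0.953120 = 0.9428

0.9428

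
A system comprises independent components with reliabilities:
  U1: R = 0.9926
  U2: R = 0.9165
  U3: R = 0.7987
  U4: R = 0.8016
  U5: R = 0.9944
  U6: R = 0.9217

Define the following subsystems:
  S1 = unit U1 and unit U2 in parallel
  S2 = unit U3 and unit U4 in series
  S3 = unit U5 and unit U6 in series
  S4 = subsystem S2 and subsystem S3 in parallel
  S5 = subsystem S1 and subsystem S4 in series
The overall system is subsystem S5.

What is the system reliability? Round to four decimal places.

Parallel (U1 and U2): 1 − (1 − 0.992600)(1 − 0.916500) = 0.999382
Series (U3 and U4): 0.798700 × 0.801600 = 0.640238
Series (U5 and U6): 0.994400 × 0.921700 = 0.916538
Parallel ([0.640238] and [0.916538]): 1 − (1 − 0.640238)(1 − 0.916538) = 0.969974
Series ([0.999382] and [0.969974]): 0.999382 × 0.969974 = 0.9694

0.9694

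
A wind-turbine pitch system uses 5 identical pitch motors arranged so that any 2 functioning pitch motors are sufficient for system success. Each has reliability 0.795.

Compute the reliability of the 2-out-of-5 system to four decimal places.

0.9926

R = Σ_{i=2}^{5} C(5,i) p^i (1−p)^{5−i} with p = 0.795
C(5,2)·0.795^2·0.205^3 = 0.054450
C(5,3)·0.795^3·0.205^2 = 0.211159
C(5,4)·0.795^4·0.205^1 = 0.409442
C(5,5)·0.795^5·0.205^0 = 0.317567
Sum = 0.9926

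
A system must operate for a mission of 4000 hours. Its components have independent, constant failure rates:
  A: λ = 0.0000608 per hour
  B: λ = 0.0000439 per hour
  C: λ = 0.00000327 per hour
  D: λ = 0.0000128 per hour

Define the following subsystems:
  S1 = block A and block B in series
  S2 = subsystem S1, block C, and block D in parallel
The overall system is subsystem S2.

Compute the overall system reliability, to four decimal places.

0.9998

R(A) = exp(−0.0000608 × 4000) = 0.784115
R(B) = exp(−0.0000439 × 4000) = 0.838953
R(C) = exp(−0.00000327 × 4000) = 0.987005
R(D) = exp(−0.0000128 × 4000) = 0.950089
Series (A and B): 0.784115 × 0.838953 = 0.657836
Parallel ([0.657836], C, and D): 1 − (1 − 0.657836)(1 − 0.987005)(1 − 0.950089) = 0.9998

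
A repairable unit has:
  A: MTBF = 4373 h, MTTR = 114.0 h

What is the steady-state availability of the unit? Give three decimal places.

0.975

A(A) = MTBF/(MTBF+MTTR) = 4373/(4373+114.0) = 0.975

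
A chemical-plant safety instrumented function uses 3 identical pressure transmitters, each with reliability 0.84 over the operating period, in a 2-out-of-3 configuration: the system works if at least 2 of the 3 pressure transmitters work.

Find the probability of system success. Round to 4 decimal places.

R = Σ_{i=2}^{3} C(3,i) p^i (1−p)^{3−i} with p = 0.84
C(3,2)·0.84^2·0.16^1 = 0.338688
C(3,3)·0.84^3·0.16^0 = 0.592704
Sum = 0.9314

0.9314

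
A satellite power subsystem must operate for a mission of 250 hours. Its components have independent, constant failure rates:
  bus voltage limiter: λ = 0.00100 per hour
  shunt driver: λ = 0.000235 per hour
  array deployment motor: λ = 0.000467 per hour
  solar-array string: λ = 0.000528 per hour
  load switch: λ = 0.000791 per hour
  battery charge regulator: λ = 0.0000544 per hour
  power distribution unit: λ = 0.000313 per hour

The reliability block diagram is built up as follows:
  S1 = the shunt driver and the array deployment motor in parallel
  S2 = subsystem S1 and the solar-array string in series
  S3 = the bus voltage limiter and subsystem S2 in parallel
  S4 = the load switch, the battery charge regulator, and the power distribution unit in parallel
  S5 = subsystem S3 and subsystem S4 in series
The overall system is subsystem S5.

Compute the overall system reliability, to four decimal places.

0.9713

R(bus voltage limiter) = exp(−0.00100 × 250) = 0.778801
R(shunt driver) = exp(−0.000235 × 250) = 0.942942
R(array deployment motor) = exp(−0.000467 × 250) = 0.889808
R(solar-array string) = exp(−0.000528 × 250) = 0.876341
R(load switch) = exp(−0.000791 × 250) = 0.820575
R(battery charge regulator) = exp(−0.0000544 × 250) = 0.986492
R(power distribution unit) = exp(−0.000313 × 250) = 0.924733
Parallel (shunt driver and array deployment motor): 1 − (1 − 0.942942)(1 − 0.889808) = 0.993713
Series ([0.993713] and solar-array string): 0.993713 × 0.876341 = 0.870831
Parallel (bus voltage limiter and [0.870831]): 1 − (1 − 0.778801)(1 − 0.870831) = 0.971428
Parallel (load switch, battery charge regulator, and power distribution unit): 1 − (1 − 0.820575)(1 − 0.986492)(1 − 0.924733) = 0.999818
Series ([0.971428] and [0.999818]): 0.971428 × 0.999818 = 0.9713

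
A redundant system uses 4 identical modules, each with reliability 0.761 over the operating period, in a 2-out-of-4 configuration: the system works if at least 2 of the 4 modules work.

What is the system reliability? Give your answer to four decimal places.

R = Σ_{i=2}^{4} C(4,i) p^i (1−p)^{4−i} with p = 0.761
C(4,2)·0.761^2·0.239^2 = 0.198480
C(4,3)·0.761^3·0.239^1 = 0.421320
C(4,4)·0.761^4·0.239^0 = 0.335381
Sum = 0.9552

0.9552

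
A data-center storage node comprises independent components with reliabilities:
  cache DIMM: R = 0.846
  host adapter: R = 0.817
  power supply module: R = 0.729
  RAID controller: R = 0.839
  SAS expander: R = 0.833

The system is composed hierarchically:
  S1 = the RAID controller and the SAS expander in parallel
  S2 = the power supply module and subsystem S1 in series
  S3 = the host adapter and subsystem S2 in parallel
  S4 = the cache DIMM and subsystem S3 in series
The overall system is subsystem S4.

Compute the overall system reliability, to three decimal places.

Parallel (RAID controller and SAS expander): 1 − (1 − 0.83900)(1 − 0.83300) = 0.97311
Series (power supply module and [0.97311]): 0.72900 × 0.97311 = 0.70940
Parallel (host adapter and [0.70940]): 1 − (1 − 0.81700)(1 − 0.70940) = 0.94682
Series (cache DIMM and [0.94682]): 0.84600 × 0.94682 = 0.801

0.801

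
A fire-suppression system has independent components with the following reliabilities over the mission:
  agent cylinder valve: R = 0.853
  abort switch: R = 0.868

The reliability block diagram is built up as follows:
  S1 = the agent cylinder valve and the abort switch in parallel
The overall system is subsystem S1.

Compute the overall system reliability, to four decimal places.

0.9806

Parallel (agent cylinder valve and abort switch): 1 − (1 − 0.853000)(1 − 0.868000) = 0.9806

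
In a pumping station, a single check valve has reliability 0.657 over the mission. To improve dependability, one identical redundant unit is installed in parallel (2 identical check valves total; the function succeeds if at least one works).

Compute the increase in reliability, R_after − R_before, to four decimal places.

R_before = 0.657
R_after = 1 − (1 − 0.657)^2 = 0.8824
ΔR = 0.8824 − 0.657 = 0.2254

0.2254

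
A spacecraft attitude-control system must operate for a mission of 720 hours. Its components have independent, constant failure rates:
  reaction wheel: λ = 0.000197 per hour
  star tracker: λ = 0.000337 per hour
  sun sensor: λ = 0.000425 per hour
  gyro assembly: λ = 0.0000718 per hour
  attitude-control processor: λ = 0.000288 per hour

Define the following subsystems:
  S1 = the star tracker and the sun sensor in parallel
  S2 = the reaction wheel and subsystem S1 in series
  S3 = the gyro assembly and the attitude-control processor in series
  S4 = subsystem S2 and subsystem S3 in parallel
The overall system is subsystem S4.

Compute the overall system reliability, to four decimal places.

0.9586

R(reaction wheel) = exp(−0.000197 × 720) = 0.867760
R(star tracker) = exp(−0.000337 × 720) = 0.784554
R(sun sensor) = exp(−0.000425 × 720) = 0.736387
R(gyro assembly) = exp(−0.0000718 × 720) = 0.949618
R(attitude-control processor) = exp(−0.000288 × 720) = 0.812727
Parallel (star tracker and sun sensor): 1 − (1 − 0.784554)(1 − 0.736387) = 0.943206
Series (reaction wheel and [0.943206]): 0.867760 × 0.943206 = 0.818476
Series (gyro assembly and attitude-control processor): 0.949618 × 0.812727 = 0.771780
Parallel ([0.818476] and [0.771780]): 1 − (1 − 0.818476)(1 − 0.771780) = 0.9586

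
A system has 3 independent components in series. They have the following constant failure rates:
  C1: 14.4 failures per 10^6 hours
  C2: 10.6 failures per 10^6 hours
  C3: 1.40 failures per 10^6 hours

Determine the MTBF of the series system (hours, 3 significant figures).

Series of exponential components: λ_sys = Σ λ_i
λ_sys = 0.0000144 + 0.0000106 + 0.00000140 = 2.6400e-05 /h
MTBF = 1 / λ_sys = 37900 h

37900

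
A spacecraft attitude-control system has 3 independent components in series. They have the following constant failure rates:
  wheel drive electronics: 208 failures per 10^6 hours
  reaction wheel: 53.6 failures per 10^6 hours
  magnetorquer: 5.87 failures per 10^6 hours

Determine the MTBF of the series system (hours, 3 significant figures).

Series of exponential components: λ_sys = Σ λ_i
λ_sys = 0.000208 + 0.0000536 + 0.00000587 = 2.6747e-04 /h
MTBF = 1 / λ_sys = 3740 h

3740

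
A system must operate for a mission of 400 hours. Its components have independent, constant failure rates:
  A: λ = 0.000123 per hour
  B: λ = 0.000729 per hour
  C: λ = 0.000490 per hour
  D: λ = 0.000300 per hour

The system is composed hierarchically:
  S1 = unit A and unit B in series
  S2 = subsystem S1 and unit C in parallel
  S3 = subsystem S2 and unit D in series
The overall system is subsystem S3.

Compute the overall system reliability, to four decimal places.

0.8413

R(A) = exp(−0.000123 × 400) = 0.951991
R(B) = exp(−0.000729 × 400) = 0.747067
R(C) = exp(−0.000490 × 400) = 0.822012
R(D) = exp(−0.000300 × 400) = 0.886920
Series (A and B): 0.951991 × 0.747067 = 0.711201
Parallel ([0.711201] and C): 1 − (1 − 0.711201)(1 − 0.822012) = 0.948597
Series ([0.948597] and D): 0.948597 × 0.886920 = 0.8413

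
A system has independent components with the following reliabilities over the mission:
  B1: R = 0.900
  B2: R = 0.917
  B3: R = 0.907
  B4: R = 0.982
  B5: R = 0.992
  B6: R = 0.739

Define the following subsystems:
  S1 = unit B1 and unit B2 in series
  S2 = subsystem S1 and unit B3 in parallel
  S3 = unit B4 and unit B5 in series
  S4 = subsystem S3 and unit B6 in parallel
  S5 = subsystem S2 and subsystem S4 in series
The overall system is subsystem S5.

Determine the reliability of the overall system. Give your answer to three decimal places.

Series (B1 and B2): 0.90000 × 0.91700 = 0.82530
Parallel ([0.82530] and B3): 1 − (1 − 0.82530)(1 − 0.90700) = 0.98375
Series (B4 and B5): 0.98200 × 0.99200 = 0.97414
Parallel ([0.97414] and B6): 1 − (1 − 0.97414)(1 − 0.73900) = 0.99325
Series ([0.98375] and [0.99325]): 0.98375 × 0.99325 = 0.977

0.977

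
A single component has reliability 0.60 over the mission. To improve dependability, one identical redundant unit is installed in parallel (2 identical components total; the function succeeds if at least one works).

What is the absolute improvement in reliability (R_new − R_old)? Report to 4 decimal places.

0.2400

R_before = 0.60
R_after = 1 − (1 − 0.60)^2 = 0.8400
ΔR = 0.8400 − 0.60 = 0.2400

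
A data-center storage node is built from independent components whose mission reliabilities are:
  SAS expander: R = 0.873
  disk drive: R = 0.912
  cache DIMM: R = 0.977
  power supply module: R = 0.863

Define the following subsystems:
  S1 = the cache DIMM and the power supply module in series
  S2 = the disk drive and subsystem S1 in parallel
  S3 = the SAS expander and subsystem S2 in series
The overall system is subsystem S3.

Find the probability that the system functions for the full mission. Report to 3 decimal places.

Series (cache DIMM and power supply module): 0.97700 × 0.86300 = 0.84315
Parallel (disk drive and [0.84315]): 1 − (1 − 0.91200)(1 − 0.84315) = 0.98620
Series (SAS expander and [0.98620]): 0.87300 × 0.98620 = 0.861

0.861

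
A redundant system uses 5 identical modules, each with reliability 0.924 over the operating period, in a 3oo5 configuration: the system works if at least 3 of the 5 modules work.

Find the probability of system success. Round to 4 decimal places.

R = Σ_{i=3}^{5} C(5,i) p^i (1−p)^{5−i} with p = 0.924
C(5,3)·0.924^3·0.076^2 = 0.045566
C(5,4)·0.924^4·0.076^1 = 0.276995
C(5,5)·0.924^5·0.076^0 = 0.673535
Sum = 0.9961

0.9961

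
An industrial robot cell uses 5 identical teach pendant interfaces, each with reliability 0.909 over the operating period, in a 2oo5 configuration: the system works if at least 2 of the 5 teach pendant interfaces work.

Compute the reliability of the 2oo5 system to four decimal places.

R = Σ_{i=2}^{5} C(5,i) p^i (1−p)^{5−i} with p = 0.909
C(5,2)·0.909^2·0.091^3 = 0.006227
C(5,3)·0.909^3·0.091^2 = 0.062198
C(5,4)·0.909^4·0.091^1 = 0.310647
C(5,5)·0.909^5·0.091^0 = 0.620611
Sum = 0.9997

0.9997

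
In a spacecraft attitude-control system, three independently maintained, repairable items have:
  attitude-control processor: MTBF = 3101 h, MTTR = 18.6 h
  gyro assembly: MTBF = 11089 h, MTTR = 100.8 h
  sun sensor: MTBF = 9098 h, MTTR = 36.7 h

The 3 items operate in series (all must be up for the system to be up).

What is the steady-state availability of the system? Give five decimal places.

A(attitude-control processor) = MTBF/(MTBF+MTTR) = 3101/(3101+18.6) = 0.994038
A(gyro assembly) = MTBF/(MTBF+MTTR) = 11089/(11089+100.8) = 0.990992
A(sun sensor) = MTBF/(MTBF+MTTR) = 9098/(9098+36.7) = 0.995982
Series availability: 0.994038 × 0.990992 × 0.995982 = 0.98113

0.98113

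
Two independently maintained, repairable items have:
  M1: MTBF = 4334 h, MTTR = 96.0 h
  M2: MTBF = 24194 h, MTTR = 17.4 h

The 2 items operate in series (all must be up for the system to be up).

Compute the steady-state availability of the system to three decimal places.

A(M1) = MTBF/(MTBF+MTTR) = 4334/(4334+96.0) = 0.978330
A(M2) = MTBF/(MTBF+MTTR) = 24194/(24194+17.4) = 0.999281
Series availability: 0.978330 × 0.999281 = 0.978

0.978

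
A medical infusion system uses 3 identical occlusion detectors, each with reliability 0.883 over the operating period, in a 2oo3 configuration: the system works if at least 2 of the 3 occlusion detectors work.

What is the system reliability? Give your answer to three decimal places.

R = Σ_{i=2}^{3} C(3,i) p^i (1−p)^{3−i} with p = 0.883
C(3,2)·0.883^2·0.117^1 = 0.27367
C(3,3)·0.883^3·0.117^0 = 0.68847
Sum = 0.962

0.962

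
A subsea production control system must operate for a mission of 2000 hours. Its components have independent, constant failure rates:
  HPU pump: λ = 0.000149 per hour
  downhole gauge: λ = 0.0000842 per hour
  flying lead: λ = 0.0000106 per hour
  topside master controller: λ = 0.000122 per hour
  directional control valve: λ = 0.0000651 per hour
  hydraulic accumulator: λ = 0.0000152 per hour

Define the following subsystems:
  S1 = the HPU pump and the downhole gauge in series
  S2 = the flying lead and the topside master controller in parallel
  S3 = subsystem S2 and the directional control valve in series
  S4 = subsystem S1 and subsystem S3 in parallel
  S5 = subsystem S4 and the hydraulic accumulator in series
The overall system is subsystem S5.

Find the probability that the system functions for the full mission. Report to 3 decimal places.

R(HPU pump) = exp(−0.000149 × 2000) = 0.74230
R(downhole gauge) = exp(−0.0000842 × 2000) = 0.84502
R(flying lead) = exp(−0.0000106 × 2000) = 0.97902
R(topside master controller) = exp(−0.000122 × 2000) = 0.78349
R(directional control valve) = exp(−0.0000651 × 2000) = 0.87792
R(hydraulic accumulator) = exp(−0.0000152 × 2000) = 0.97006
Series (HPU pump and downhole gauge): 0.74230 × 0.84502 = 0.62726
Parallel (flying lead and topside master controller): 1 − (1 − 0.97902)(1 − 0.78349) = 0.99546
Series ([0.99546] and directional control valve): 0.99546 × 0.87792 = 0.87393
Parallel ([0.62726] and [0.87393]): 1 − (1 − 0.62726)(1 − 0.87393) = 0.95301
Series ([0.95301] and hydraulic accumulator): 0.95301 × 0.97006 = 0.924

0.924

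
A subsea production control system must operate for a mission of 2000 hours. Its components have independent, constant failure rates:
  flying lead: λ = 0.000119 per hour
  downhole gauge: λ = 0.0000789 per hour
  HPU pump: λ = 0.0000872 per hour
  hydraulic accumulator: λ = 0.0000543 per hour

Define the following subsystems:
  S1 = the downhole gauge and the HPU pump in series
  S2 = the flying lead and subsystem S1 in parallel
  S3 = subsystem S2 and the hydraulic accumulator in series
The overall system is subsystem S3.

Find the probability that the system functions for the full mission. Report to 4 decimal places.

0.8434

R(flying lead) = exp(−0.000119 × 2000) = 0.788203
R(downhole gauge) = exp(−0.0000789 × 2000) = 0.854021
R(HPU pump) = exp(−0.0000872 × 2000) = 0.839961
R(hydraulic accumulator) = exp(−0.0000543 × 2000) = 0.897089
Series (downhole gauge and HPU pump): 0.854021 × 0.839961 = 0.717344
Parallel (flying lead and [0.717344]): 1 − (1 − 0.788203)(1 − 0.717344) = 0.940134
Series ([0.940134] and hydraulic accumulator): 0.940134 × 0.897089 = 0.8434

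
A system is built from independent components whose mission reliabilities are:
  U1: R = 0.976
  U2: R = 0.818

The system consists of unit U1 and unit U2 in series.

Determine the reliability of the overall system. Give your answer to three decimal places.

Series (U1 and U2): 0.97600 × 0.81800 = 0.798

0.798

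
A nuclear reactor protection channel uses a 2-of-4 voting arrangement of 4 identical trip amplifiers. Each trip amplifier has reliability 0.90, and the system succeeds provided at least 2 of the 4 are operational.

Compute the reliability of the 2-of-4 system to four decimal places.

0.9963

R = Σ_{i=2}^{4} C(4,i) p^i (1−p)^{4−i} with p = 0.90
C(4,2)·0.90^2·0.10^2 = 0.048600
C(4,3)·0.90^3·0.10^1 = 0.291600
C(4,4)·0.90^4·0.10^0 = 0.656100
Sum = 0.9963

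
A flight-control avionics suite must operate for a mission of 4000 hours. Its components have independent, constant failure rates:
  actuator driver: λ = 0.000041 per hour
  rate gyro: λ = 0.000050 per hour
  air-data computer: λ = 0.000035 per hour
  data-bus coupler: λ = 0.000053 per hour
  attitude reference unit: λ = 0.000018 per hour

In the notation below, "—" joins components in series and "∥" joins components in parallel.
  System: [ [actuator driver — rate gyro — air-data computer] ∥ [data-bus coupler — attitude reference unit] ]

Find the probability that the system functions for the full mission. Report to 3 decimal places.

0.902

R(actuator driver) = exp(−0.000041 × 4000) = 0.84874
R(rate gyro) = exp(−0.000050 × 4000) = 0.81873
R(air-data computer) = exp(−0.000035 × 4000) = 0.86936
R(data-bus coupler) = exp(−0.000053 × 4000) = 0.80896
R(attitude reference unit) = exp(−0.000018 × 4000) = 0.93053
Series (actuator driver, rate gyro, and air-data computer): 0.84874 × 0.81873 × 0.86936 = 0.60411
Series (data-bus coupler and attitude reference unit): 0.80896 × 0.93053 = 0.75276
Parallel ([0.60411] and [0.75276]): 1 − (1 − 0.60411)(1 − 0.75276) = 0.902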